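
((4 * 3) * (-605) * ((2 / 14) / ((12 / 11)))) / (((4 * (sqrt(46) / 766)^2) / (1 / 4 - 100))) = 55644271815 / 184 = 302414520.73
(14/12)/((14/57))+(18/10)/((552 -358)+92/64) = 4.76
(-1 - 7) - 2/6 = -25/3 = -8.33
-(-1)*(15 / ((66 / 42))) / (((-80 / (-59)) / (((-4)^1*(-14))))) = 8673 / 22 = 394.23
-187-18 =-205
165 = 165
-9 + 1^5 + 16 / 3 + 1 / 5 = -37 / 15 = -2.47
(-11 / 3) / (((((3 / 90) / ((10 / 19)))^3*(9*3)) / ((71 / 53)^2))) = -55451000000 / 57800793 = -959.35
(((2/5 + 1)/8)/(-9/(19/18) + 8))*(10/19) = -7/40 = -0.18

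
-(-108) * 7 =756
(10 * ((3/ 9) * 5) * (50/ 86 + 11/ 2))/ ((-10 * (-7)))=2615/ 1806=1.45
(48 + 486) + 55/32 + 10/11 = 188893/352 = 536.63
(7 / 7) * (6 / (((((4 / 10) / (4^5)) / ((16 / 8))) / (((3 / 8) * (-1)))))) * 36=-414720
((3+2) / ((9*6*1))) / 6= 0.02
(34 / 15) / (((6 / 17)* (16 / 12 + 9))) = 289 / 465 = 0.62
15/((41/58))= 21.22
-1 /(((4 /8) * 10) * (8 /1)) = -0.02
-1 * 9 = -9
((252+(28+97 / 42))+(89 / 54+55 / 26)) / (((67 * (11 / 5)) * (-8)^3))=-0.00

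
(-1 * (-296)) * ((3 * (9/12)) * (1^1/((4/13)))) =4329/2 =2164.50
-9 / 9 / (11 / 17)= -17 / 11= -1.55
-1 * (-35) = 35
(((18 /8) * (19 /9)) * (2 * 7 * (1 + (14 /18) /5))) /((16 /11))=19019 /360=52.83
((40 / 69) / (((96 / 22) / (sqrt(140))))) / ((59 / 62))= 3410*sqrt(35) / 12213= 1.65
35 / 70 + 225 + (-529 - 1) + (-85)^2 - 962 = 11917 / 2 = 5958.50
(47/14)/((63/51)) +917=270397/294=919.72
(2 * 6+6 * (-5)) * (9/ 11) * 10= -1620/ 11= -147.27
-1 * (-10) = 10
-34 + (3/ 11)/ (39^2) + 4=-167309/ 5577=-30.00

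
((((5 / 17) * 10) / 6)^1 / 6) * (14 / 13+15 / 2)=5575 / 7956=0.70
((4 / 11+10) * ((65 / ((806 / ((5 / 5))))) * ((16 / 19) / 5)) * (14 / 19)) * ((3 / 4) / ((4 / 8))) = 1008 / 6479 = 0.16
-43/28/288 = -0.01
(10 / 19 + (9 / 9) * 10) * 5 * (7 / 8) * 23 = 20125 / 19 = 1059.21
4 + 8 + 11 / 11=13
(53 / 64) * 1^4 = 53 / 64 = 0.83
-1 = -1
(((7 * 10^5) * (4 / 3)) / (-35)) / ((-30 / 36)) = 32000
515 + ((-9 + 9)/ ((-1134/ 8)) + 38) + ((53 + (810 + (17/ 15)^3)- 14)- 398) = 3393413/ 3375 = 1005.46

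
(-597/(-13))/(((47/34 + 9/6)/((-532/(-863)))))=771324/78533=9.82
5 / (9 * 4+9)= 1 / 9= 0.11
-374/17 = -22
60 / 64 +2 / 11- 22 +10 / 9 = -31315 / 1584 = -19.77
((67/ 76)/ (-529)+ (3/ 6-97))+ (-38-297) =-17348093/ 40204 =-431.50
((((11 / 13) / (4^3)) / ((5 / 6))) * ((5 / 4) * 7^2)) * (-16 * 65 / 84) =-385 / 32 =-12.03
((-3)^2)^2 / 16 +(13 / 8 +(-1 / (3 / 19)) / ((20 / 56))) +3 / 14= -18197 / 1680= -10.83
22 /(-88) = -0.25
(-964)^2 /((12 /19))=4414156 /3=1471385.33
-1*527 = -527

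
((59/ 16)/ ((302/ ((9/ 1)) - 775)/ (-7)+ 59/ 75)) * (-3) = -278775/ 2689024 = -0.10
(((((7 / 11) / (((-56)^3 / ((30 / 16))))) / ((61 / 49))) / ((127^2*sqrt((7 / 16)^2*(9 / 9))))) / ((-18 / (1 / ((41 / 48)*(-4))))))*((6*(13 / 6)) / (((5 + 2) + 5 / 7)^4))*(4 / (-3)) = 22295 / 362209712145836544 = 0.00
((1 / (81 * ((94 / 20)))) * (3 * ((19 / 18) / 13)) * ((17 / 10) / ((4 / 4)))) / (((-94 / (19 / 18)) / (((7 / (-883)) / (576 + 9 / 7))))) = 300713 / 1792781624800296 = 0.00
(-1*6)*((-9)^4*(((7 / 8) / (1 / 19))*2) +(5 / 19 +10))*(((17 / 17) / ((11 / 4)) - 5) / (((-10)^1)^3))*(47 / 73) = -119229850557 / 30514000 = -3907.38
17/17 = 1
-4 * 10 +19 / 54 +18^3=312787 / 54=5792.35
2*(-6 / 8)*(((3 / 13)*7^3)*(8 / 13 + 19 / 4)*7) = -6028911 / 1352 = -4459.25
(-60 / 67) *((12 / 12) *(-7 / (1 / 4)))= 1680 / 67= 25.07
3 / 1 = 3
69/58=1.19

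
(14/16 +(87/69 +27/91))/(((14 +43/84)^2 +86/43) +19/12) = 5132106/451862255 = 0.01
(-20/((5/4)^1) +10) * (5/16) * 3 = -45/8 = -5.62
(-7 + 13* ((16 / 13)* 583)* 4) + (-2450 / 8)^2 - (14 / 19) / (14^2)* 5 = 278968125 / 2128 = 131094.04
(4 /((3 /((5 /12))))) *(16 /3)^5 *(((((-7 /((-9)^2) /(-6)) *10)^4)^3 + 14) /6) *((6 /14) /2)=111125877949615509098271998970429440 /92709463147897837085761925410587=1198.65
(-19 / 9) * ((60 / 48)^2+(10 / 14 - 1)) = -2717 / 1008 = -2.70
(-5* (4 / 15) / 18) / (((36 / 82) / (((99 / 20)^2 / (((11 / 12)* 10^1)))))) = -451 / 1000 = -0.45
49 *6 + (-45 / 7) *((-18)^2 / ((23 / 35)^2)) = -2395974 / 529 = -4529.25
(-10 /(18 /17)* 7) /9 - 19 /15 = -3488 /405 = -8.61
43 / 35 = 1.23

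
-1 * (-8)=8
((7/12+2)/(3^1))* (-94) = -1457/18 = -80.94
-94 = -94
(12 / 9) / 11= 4 / 33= 0.12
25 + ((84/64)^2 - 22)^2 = 28584881/65536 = 436.17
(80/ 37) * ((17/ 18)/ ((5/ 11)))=1496/ 333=4.49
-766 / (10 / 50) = -3830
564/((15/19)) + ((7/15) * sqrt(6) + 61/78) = 7 * sqrt(6)/15 + 278921/390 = 716.33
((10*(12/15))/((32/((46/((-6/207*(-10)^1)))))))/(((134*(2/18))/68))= 242811/1340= 181.20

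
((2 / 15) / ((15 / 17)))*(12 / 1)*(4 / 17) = 32 / 75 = 0.43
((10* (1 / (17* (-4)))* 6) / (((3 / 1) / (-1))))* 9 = 45 / 17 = 2.65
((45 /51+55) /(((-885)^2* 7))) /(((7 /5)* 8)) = 95 /104388228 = 0.00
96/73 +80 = 81.32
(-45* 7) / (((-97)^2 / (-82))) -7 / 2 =-14203 / 18818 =-0.75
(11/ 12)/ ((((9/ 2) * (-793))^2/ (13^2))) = 11/ 904203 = 0.00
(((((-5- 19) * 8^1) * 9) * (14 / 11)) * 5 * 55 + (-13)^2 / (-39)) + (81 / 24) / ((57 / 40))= -34473712 / 57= -604801.96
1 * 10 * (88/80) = 11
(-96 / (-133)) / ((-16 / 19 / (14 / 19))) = -12 / 19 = -0.63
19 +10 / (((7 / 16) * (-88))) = 1443 / 77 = 18.74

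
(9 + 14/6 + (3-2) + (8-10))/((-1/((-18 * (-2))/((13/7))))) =-200.31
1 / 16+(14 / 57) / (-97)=5305 / 88464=0.06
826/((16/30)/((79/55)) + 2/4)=948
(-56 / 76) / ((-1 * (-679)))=-0.00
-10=-10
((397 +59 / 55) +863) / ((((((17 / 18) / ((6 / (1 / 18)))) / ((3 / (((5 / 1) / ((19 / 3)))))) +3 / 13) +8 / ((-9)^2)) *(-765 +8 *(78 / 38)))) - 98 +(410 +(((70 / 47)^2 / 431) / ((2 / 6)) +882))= 109120032103747026 / 91779354031915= 1188.94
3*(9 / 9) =3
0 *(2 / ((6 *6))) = 0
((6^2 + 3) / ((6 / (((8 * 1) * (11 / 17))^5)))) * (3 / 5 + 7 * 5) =6105858277376 / 7099285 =860066.65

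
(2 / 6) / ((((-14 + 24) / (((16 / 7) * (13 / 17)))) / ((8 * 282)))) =78208 / 595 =131.44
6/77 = 0.08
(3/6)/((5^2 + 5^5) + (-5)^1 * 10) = 0.00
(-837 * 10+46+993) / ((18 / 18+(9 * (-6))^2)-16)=-7331 / 2901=-2.53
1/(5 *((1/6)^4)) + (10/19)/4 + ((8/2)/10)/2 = 259.53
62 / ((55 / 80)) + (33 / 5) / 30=49721 / 550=90.40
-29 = -29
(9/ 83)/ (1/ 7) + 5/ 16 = 1423/ 1328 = 1.07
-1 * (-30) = 30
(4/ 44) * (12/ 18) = 0.06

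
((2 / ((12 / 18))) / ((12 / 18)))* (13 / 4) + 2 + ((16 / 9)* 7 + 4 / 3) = 2189 / 72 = 30.40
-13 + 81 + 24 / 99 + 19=2879 / 33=87.24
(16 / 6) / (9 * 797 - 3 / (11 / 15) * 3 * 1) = 11 / 29538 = 0.00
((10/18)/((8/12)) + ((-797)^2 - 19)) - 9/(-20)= 38111477/60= 635191.28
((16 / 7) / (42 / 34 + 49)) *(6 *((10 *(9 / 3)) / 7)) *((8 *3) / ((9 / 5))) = 326400 / 20923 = 15.60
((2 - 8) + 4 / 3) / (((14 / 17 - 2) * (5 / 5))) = 119 / 30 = 3.97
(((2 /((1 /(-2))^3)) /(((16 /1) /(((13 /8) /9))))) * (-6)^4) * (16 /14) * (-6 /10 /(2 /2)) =5616 /35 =160.46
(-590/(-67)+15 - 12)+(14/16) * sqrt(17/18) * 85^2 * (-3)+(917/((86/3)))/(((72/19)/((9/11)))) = 9488311/507056 - 50575 * sqrt(34)/16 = -18412.56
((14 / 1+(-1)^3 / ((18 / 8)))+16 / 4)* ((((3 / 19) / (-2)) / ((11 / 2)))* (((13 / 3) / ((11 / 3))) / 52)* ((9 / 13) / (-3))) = 79 / 59774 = 0.00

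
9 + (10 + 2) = 21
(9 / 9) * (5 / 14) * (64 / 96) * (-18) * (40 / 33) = -400 / 77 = -5.19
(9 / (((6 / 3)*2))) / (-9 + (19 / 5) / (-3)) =-135 / 616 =-0.22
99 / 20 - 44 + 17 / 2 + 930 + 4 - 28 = 17509 / 20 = 875.45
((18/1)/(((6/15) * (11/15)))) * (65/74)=43875/814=53.90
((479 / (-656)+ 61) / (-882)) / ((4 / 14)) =-4393 / 18368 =-0.24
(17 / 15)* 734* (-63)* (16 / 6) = -698768 / 5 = -139753.60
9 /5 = 1.80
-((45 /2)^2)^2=-4100625 /16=-256289.06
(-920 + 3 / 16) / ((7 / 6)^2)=-132453 / 196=-675.78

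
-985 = -985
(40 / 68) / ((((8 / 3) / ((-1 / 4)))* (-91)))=15 / 24752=0.00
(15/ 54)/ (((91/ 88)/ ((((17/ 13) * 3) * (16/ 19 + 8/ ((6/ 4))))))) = 1316480/ 202293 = 6.51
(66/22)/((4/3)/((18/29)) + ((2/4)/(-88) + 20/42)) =99792/87107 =1.15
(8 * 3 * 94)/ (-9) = -752/ 3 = -250.67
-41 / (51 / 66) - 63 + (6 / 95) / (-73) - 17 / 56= -768244207 / 6602120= -116.36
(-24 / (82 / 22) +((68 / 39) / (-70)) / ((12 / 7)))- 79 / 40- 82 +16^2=31769849 / 191880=165.57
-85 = -85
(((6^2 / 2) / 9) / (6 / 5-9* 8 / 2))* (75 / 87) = -125 / 2523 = -0.05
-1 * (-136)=136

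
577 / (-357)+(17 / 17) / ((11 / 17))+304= 1193530 / 3927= 303.93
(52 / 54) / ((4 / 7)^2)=637 / 216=2.95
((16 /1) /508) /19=4 /2413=0.00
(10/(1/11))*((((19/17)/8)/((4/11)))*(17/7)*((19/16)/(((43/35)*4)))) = 24.80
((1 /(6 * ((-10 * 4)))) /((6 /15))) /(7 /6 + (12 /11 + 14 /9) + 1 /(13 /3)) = -0.00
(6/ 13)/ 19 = 6/ 247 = 0.02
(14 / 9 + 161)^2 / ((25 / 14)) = 29965166 / 2025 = 14797.61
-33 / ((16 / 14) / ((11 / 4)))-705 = -784.41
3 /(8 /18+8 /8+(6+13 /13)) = 27 /76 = 0.36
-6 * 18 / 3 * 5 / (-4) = 45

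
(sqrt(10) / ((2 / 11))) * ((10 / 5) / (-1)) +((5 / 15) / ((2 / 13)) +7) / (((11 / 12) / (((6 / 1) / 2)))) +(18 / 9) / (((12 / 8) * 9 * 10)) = 4052 / 135 - 11 * sqrt(10) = -4.77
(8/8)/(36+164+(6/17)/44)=374/74803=0.00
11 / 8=1.38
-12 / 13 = -0.92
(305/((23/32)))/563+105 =1369405/12949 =105.75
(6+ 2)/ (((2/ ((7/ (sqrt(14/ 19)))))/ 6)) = 12 * sqrt(266) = 195.71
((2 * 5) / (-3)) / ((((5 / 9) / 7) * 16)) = -21 / 8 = -2.62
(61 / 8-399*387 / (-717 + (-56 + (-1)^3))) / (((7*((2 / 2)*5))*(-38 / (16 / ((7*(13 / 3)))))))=-4971 / 60515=-0.08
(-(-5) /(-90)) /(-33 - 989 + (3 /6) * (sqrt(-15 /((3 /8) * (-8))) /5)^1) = sqrt(5) /188007111 + 10220 /188007111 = 0.00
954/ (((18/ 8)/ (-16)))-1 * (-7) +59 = -6718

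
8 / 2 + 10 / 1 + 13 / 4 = 69 / 4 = 17.25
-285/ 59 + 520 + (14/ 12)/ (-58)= 10577047/ 20532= 515.15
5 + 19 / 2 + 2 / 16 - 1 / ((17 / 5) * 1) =1949 / 136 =14.33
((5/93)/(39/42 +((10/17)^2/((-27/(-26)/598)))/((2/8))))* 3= 546210/2702277409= 0.00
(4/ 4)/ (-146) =-1/ 146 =-0.01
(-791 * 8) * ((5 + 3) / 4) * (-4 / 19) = 2664.42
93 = 93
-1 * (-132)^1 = 132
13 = 13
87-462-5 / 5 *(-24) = -351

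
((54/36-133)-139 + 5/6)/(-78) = 809/234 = 3.46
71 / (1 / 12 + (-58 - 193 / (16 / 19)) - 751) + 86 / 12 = 2122199 / 298974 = 7.10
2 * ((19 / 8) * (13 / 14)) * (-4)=-247 / 14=-17.64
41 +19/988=2133/52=41.02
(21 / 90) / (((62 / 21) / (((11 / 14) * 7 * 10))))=539 / 124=4.35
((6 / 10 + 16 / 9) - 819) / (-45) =36748 / 2025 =18.15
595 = 595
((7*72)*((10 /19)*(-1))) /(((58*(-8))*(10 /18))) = 567 /551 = 1.03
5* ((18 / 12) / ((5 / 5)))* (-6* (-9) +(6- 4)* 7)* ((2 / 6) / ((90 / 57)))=323 / 3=107.67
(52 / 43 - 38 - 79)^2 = 24790441 / 1849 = 13407.49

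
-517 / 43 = -12.02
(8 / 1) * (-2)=-16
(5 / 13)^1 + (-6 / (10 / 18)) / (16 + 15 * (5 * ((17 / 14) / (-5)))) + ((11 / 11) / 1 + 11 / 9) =135727 / 18135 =7.48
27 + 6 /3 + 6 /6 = 30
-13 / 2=-6.50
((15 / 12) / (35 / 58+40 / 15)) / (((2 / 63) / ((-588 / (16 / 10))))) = -20142675 / 4552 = -4425.02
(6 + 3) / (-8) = -9 / 8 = -1.12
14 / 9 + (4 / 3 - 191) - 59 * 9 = -6472 / 9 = -719.11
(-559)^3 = -174676879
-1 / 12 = -0.08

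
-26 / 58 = -13 / 29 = -0.45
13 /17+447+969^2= 15969949 /17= 939408.76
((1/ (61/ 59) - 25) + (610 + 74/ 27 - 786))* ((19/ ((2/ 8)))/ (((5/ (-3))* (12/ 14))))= 17286808/ 1647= 10495.94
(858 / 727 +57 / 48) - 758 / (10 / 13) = -57173159 / 58160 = -983.03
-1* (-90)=90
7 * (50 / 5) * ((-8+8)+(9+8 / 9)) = 6230 / 9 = 692.22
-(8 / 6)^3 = -64 / 27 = -2.37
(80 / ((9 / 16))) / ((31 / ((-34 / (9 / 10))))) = -435200 / 2511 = -173.32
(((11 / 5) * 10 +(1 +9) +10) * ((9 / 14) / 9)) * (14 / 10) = 21 / 5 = 4.20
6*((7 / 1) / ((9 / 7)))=32.67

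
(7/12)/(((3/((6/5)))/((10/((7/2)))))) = 2/3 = 0.67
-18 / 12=-3 / 2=-1.50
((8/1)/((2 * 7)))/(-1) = -4/7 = -0.57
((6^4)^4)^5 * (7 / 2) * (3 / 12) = 156353671465264922715003417628258073449750051376401525248098304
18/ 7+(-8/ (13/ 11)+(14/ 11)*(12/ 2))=3442/ 1001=3.44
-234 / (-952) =117 / 476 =0.25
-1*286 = -286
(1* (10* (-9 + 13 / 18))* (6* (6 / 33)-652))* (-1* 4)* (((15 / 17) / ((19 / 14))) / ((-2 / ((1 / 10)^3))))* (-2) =-1493576 / 10659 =-140.12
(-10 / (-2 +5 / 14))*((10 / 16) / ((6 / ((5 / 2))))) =875 / 552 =1.59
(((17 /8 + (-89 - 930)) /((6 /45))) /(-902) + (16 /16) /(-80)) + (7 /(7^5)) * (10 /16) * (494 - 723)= 1452416523 /173256160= 8.38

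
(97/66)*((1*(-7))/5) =-679/330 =-2.06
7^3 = 343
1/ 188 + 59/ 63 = 11155/ 11844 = 0.94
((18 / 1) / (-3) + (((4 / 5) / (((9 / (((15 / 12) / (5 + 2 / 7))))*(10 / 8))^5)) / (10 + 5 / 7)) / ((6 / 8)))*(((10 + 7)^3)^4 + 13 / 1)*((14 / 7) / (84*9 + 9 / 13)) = -418683016846759678014135714509384 / 45314413294810996125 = -9239510928296.70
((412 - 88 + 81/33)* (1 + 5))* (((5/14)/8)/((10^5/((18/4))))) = 0.00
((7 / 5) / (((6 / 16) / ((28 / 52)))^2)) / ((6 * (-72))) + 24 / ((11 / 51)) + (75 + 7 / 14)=843691331 / 4517370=186.77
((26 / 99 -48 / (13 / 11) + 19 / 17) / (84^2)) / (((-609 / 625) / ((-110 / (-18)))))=2682578125 / 76922458704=0.03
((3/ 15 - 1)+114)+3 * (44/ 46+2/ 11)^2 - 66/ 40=147780719/ 1280180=115.44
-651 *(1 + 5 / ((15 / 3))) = -1302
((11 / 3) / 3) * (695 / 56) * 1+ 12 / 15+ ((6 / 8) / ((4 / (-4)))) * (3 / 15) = 39863 / 2520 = 15.82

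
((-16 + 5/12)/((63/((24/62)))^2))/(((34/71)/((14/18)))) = -1562/1634661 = -0.00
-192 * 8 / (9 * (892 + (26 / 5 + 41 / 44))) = -112640 / 592767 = -0.19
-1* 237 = -237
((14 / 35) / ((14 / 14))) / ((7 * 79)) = 2 / 2765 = 0.00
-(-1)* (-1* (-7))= 7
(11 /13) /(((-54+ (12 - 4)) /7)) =-77 /598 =-0.13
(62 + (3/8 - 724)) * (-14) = 37051/4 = 9262.75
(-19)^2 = 361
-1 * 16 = -16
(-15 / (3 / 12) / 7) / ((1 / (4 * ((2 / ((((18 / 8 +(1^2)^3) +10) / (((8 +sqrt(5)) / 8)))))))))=-1920 / 371 - 240 * sqrt(5) / 371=-6.62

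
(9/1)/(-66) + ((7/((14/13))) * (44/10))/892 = -5117/49060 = -0.10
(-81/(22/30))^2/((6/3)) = 1476225/242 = 6100.10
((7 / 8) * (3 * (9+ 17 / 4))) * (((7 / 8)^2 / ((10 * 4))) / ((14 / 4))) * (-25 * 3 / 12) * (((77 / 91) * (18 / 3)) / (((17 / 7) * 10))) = -1799721 / 7241728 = -0.25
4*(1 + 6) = 28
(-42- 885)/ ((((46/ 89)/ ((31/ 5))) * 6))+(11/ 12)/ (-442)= -1130457371/ 609960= -1853.33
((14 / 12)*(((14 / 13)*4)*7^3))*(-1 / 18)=-33614 / 351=-95.77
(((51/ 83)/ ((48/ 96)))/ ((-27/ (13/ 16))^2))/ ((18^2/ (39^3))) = 6311981/ 30979584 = 0.20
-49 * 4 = -196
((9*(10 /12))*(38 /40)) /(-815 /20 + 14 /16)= -57 /319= -0.18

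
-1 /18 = -0.06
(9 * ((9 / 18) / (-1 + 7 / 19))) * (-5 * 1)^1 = 285 / 8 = 35.62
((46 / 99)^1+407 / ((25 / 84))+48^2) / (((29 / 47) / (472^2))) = 95160762901376 / 71775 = 1325820451.43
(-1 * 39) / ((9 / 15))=-65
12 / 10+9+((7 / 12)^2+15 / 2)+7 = 18029 / 720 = 25.04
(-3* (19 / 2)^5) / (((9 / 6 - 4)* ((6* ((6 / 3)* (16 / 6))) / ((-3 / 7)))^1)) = -22284891 / 17920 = -1243.58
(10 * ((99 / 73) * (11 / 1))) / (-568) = -5445 / 20732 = -0.26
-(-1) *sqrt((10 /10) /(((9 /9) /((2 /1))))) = sqrt(2) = 1.41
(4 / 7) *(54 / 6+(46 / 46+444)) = 1816 / 7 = 259.43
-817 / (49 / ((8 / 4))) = -1634 / 49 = -33.35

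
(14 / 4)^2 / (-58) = -49 / 232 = -0.21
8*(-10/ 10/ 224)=-0.04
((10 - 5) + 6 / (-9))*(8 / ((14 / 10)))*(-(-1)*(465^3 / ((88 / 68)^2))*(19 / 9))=2658213691250 / 847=3138386884.59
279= 279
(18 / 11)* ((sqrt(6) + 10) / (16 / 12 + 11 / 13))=702* sqrt(6) / 935 + 1404 / 187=9.35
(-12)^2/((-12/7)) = -84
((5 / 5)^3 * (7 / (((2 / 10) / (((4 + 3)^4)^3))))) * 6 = 2906670312210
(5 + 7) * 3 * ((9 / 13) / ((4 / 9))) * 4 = 2916 / 13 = 224.31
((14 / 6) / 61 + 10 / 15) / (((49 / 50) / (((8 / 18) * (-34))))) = -292400 / 26901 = -10.87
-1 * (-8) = 8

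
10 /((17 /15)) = 8.82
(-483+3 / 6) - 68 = -1101 / 2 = -550.50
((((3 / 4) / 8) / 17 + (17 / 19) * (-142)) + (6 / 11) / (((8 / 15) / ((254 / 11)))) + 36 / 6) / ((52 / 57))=-365559549 / 3422848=-106.80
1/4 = 0.25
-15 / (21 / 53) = -265 / 7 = -37.86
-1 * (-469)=469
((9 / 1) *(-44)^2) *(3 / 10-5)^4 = 5313972609 / 625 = 8502356.17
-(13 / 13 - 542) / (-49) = -541 / 49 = -11.04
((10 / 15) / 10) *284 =284 / 15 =18.93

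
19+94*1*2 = 207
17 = 17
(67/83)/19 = 0.04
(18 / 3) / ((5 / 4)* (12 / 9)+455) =9 / 685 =0.01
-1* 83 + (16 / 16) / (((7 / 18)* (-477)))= -30795 / 371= -83.01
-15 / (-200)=0.08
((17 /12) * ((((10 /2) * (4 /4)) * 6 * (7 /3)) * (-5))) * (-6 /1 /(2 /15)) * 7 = 312375 /2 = 156187.50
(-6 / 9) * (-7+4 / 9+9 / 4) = 155 / 54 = 2.87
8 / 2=4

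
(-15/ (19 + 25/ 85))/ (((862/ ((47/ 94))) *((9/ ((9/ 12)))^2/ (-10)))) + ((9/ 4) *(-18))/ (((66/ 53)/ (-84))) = 407831982403/ 149284608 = 2731.91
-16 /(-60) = 4 /15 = 0.27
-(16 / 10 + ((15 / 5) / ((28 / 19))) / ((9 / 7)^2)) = -1529 / 540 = -2.83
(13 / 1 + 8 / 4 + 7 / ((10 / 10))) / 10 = 11 / 5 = 2.20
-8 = -8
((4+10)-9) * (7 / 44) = 35 / 44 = 0.80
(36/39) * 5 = 60/13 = 4.62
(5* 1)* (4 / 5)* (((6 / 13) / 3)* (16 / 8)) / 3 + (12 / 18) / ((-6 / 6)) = -10 / 39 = -0.26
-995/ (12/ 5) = -4975/ 12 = -414.58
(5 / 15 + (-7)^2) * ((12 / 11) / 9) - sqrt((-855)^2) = -84053 / 99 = -849.02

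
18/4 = 9/2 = 4.50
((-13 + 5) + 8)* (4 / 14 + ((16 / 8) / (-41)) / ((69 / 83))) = 0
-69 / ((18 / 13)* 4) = -12.46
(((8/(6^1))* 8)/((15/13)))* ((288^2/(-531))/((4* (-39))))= 8192/885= 9.26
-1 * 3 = -3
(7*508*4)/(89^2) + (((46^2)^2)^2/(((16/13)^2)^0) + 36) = 158797136489464436/7921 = 20047612231973.80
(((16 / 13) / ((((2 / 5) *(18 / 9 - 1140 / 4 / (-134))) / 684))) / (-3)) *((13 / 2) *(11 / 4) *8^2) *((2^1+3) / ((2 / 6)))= -1613145600 / 553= -2917080.65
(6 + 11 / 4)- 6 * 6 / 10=5.15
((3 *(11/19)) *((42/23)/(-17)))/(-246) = 231/304589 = 0.00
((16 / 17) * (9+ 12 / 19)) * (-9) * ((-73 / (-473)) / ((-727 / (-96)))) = -184674816 / 111070333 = -1.66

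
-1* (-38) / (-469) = -38 / 469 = -0.08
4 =4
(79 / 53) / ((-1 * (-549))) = 79 / 29097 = 0.00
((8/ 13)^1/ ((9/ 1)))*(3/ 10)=0.02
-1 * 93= -93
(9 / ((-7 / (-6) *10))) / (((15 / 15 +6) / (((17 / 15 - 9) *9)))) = -9558 / 1225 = -7.80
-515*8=-4120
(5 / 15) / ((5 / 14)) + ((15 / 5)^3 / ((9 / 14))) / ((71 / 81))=52024 / 1065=48.85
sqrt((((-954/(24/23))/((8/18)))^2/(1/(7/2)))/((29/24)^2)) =98739 * sqrt(14)/116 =3184.89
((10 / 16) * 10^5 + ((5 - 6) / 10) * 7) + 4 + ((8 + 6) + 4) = 625213 / 10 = 62521.30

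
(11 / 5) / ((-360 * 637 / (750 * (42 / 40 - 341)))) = 5753 / 2352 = 2.45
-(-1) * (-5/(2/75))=-375/2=-187.50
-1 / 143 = -0.01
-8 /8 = -1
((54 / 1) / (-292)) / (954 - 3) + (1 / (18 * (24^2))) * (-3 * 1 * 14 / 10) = -239747 / 399876480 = -0.00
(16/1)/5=3.20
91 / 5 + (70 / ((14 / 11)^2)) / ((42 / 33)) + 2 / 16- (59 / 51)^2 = 50.94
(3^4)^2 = 6561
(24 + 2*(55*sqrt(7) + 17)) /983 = 58 /983 + 110*sqrt(7) /983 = 0.36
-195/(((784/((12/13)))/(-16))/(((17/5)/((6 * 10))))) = 51/245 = 0.21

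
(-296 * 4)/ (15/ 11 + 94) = -13024/ 1049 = -12.42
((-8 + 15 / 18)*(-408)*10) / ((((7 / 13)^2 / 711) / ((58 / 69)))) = 67926683760 / 1127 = 60272124.01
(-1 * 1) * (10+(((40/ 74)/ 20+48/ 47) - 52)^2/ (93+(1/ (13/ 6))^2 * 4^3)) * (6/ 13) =-3743539647270/ 236156633011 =-15.85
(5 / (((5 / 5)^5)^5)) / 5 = 1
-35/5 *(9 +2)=-77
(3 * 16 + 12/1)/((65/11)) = 132/13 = 10.15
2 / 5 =0.40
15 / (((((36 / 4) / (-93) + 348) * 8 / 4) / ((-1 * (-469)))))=14539 / 1438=10.11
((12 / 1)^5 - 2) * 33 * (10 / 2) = 41056950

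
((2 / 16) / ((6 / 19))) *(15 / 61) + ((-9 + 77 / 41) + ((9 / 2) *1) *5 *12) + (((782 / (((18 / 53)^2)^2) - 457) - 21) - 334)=15287917056733 / 262544976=58229.71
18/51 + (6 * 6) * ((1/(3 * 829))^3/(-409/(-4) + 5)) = 4399399376930/12464964900531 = 0.35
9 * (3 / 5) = 27 / 5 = 5.40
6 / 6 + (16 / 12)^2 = 25 / 9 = 2.78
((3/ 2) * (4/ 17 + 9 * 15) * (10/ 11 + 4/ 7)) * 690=24659910/ 119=207226.13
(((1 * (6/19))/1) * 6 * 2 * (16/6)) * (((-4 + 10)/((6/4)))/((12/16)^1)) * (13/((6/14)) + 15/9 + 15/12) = 1792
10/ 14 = 5/ 7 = 0.71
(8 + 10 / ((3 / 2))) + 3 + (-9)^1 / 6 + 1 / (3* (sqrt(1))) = 33 / 2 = 16.50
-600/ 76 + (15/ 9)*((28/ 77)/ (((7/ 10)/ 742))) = 397850/ 627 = 634.53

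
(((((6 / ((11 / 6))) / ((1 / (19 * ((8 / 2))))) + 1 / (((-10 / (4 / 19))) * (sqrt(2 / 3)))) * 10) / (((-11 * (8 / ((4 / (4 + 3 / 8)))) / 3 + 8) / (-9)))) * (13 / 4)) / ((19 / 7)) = 3538080 / 3179-4914 * sqrt(6) / 104329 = 1112.84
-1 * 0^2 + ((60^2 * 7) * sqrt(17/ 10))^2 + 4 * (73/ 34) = 18352656146/ 17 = 1079568008.59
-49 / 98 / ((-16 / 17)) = 17 / 32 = 0.53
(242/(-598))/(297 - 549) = 121/75348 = 0.00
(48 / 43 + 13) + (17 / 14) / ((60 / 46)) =15.05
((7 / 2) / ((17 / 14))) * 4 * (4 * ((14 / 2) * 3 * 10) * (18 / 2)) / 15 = 98784 / 17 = 5810.82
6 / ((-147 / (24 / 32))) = -3 / 98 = -0.03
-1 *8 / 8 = -1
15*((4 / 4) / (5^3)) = 3 / 25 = 0.12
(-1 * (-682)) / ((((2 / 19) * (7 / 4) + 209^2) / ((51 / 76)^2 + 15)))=10143727 / 42050420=0.24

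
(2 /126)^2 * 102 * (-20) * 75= -17000 /441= -38.55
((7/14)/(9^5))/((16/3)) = 1/629856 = 0.00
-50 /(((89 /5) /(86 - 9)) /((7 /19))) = -134750 /1691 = -79.69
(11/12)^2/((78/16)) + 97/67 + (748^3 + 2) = 19684152099997/47034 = 418508995.62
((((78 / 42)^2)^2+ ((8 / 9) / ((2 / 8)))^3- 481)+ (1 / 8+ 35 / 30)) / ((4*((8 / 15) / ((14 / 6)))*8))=-29606018815 / 512096256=-57.81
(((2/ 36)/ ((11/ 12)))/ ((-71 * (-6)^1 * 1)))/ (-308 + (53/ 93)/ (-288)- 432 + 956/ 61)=-181536/ 924256868909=-0.00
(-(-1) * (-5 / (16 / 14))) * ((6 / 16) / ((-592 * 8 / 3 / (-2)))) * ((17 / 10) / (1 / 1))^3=-309519 / 30310400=-0.01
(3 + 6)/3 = 3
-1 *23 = -23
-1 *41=-41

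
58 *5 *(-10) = -2900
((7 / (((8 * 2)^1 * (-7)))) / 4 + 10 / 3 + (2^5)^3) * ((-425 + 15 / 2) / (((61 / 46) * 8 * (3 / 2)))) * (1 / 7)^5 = -51.16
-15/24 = -5/8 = -0.62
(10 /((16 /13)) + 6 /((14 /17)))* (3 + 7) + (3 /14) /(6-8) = 154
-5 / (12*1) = -5 / 12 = -0.42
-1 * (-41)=41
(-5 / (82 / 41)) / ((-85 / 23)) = 23 / 34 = 0.68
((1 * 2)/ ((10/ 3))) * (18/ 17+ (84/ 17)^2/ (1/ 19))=80622/ 289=278.97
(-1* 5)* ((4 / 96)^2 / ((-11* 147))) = 5 / 931392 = 0.00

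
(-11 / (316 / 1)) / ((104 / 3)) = -33 / 32864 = -0.00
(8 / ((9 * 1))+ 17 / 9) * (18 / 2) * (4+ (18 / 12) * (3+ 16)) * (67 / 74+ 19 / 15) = 783575 / 444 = 1764.81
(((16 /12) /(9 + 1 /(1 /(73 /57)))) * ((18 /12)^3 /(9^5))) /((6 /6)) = 0.00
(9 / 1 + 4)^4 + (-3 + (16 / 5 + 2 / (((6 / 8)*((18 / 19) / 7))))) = 3858422 / 135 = 28580.90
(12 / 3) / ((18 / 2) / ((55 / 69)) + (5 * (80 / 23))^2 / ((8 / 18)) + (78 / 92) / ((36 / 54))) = 0.01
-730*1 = -730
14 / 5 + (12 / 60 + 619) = 622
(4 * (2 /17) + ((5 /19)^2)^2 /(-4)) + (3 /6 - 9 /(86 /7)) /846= 75615510143 /161187789492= 0.47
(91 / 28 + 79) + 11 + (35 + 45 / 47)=129.21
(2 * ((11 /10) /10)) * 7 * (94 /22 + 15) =742 /25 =29.68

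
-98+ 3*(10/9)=-284/3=-94.67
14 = 14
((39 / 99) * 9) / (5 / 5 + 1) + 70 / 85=971 / 374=2.60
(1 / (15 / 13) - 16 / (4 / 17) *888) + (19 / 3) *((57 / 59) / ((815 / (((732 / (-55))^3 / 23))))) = -33332505490826819 / 552009789375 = -60383.90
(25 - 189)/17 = -164/17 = -9.65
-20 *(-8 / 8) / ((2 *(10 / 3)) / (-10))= -30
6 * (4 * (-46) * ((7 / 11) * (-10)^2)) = -772800 / 11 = -70254.55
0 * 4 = 0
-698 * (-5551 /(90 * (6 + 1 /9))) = 1937299 /275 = 7044.72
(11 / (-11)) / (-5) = 1 / 5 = 0.20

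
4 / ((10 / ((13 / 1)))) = 26 / 5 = 5.20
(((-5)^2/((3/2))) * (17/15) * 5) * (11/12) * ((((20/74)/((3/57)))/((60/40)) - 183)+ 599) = 36311.19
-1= -1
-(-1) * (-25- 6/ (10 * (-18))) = -749/ 30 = -24.97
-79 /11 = -7.18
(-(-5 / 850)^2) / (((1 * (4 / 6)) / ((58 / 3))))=-29 / 28900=-0.00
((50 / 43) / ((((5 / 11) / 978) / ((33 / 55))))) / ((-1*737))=-5868 / 2881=-2.04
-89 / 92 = -0.97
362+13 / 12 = 4357 / 12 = 363.08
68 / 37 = 1.84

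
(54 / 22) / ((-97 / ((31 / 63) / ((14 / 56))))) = -372 / 7469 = -0.05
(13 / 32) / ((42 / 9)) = 39 / 448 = 0.09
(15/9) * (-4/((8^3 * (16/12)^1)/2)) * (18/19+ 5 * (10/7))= -1345/8512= -0.16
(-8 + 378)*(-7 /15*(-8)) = 4144 /3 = 1381.33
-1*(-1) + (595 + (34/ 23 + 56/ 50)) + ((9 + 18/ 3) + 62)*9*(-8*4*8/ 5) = -20057726/ 575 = -34883.00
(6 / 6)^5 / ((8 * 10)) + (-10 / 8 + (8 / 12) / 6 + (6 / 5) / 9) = -143 / 144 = -0.99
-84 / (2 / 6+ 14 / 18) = -378 / 5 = -75.60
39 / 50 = 0.78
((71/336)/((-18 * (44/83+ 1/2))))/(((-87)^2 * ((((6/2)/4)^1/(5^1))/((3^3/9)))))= -29465/978490044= -0.00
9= 9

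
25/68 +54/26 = 2161/884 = 2.44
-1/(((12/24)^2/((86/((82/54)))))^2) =-86266944/1681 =-51318.82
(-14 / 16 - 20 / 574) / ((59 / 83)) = -173387 / 135464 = -1.28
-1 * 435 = -435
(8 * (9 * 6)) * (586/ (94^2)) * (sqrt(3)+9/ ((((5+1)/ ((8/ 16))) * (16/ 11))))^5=232340055369543/ 296486961152+2300051014659 * sqrt(3)/ 4632608768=1643.59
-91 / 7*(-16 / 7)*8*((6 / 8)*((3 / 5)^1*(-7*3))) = -11232 / 5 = -2246.40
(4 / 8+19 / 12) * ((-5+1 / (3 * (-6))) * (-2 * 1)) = 2275 / 108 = 21.06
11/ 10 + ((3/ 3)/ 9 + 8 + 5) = 1279/ 90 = 14.21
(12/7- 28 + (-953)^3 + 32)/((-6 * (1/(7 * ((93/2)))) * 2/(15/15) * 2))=187818528169/16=11738658010.56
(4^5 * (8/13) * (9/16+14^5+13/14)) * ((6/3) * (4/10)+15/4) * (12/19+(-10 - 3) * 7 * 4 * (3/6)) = -5313915492608/19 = -279679762768.84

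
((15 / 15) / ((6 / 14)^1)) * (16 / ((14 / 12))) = 32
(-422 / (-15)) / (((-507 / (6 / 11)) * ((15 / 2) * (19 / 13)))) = -1688 / 611325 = -0.00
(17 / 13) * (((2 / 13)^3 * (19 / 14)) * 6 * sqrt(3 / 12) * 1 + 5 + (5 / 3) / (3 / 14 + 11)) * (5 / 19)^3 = 79478108875 / 645881967003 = 0.12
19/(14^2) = 19/196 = 0.10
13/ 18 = 0.72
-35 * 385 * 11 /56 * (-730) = 7728875 /4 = 1932218.75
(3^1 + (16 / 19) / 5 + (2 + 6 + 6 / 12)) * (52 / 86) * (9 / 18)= 28821 / 8170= 3.53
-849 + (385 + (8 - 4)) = -460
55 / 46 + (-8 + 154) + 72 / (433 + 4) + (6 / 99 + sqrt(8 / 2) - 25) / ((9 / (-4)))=40897993 / 259578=157.56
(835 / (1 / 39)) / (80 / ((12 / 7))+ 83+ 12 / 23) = 172845 / 691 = 250.14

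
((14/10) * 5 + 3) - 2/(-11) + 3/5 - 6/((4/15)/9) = -21089/110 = -191.72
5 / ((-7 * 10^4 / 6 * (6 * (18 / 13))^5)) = -371293 / 34284321792000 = -0.00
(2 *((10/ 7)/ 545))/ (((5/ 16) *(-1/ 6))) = -384/ 3815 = -0.10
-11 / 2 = -5.50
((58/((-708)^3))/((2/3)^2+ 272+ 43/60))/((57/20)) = -725/3453611777442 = -0.00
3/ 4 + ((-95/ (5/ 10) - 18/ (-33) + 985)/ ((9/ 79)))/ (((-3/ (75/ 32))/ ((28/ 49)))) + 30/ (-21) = -5762329/ 1848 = -3118.14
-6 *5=-30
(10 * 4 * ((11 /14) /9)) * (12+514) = 115720 /63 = 1836.83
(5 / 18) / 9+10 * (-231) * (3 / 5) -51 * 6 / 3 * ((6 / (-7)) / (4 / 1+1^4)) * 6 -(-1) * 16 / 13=-1279.82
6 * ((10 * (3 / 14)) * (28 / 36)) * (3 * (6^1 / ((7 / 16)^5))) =188743680 / 16807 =11230.06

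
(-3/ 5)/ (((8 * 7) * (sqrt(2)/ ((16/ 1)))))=-3 * sqrt(2)/ 35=-0.12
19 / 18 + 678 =12223 / 18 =679.06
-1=-1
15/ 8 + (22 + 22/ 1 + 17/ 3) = 1237/ 24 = 51.54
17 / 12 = 1.42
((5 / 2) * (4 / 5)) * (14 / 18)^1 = 14 / 9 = 1.56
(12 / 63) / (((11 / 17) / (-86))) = -5848 / 231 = -25.32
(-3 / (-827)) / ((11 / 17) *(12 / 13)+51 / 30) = 6630 / 4198679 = 0.00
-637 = -637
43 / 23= 1.87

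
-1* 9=-9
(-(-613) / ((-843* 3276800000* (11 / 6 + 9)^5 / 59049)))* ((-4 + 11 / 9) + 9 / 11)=31600013301 / 183626666080000000000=0.00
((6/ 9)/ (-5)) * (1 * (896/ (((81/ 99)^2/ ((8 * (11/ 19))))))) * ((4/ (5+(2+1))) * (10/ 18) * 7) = -66784256/ 41553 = -1607.21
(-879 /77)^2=130.32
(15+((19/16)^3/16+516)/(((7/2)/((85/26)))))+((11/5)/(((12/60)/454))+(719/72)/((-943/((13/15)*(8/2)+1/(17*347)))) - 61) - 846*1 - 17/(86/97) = 879106600795993918343/192581087987957760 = 4564.86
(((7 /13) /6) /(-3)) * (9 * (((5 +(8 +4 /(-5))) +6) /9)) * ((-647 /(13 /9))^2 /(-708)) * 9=553819707 /398840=1388.58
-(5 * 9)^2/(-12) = 675/4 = 168.75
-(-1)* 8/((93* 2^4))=1/186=0.01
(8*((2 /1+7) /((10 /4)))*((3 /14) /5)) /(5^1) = 216 /875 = 0.25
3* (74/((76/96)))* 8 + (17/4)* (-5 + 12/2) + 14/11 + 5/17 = 31965421/14212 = 2249.19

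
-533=-533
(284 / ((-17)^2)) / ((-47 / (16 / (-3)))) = 4544 / 40749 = 0.11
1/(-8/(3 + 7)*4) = -5/16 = -0.31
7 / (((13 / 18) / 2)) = 252 / 13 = 19.38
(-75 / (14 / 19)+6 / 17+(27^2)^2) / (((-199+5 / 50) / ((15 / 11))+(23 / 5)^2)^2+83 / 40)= 4215293900 / 123380509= 34.16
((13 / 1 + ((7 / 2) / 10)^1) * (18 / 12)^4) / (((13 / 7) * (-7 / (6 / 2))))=-64881 / 4160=-15.60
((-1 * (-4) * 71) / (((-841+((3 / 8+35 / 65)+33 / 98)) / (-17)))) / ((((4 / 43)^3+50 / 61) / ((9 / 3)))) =21.02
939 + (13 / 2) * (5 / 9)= 942.61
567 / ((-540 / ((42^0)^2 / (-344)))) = 21 / 6880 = 0.00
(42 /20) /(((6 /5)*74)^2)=35 /131424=0.00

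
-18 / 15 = -6 / 5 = -1.20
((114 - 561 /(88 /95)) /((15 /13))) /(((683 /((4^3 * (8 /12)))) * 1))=-90896 /3415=-26.62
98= 98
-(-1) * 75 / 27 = 25 / 9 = 2.78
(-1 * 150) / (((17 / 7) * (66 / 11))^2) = -1225 / 1734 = -0.71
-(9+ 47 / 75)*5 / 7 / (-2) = 361 / 105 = 3.44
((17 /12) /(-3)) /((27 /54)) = -17 /18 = -0.94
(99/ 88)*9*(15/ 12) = 405/ 32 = 12.66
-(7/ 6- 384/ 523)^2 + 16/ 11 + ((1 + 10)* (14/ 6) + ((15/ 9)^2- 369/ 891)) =3173468665/ 108317484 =29.30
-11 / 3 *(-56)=616 / 3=205.33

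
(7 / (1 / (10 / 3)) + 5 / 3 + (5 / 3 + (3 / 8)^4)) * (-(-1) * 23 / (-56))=-7542229 / 688128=-10.96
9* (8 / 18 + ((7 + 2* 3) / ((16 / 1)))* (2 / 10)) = 437 / 80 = 5.46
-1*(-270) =270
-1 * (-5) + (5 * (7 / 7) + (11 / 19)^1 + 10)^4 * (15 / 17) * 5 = 575753336485 / 2215457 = 259880.17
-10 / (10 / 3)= -3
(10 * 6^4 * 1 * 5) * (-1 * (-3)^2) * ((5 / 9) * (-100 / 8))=4050000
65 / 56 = 1.16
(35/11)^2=1225/121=10.12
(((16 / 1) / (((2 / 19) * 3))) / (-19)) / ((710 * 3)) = -0.00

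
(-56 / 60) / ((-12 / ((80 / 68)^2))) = 280 / 2601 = 0.11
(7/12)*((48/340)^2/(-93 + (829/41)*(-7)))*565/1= -97293/3473780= -0.03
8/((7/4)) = 4.57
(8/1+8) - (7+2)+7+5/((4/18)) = 73/2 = 36.50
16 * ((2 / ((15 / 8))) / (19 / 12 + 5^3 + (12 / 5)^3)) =25600 / 210611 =0.12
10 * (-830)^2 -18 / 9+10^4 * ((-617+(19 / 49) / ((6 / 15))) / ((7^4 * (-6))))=2431602104606 / 352947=6889425.62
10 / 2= 5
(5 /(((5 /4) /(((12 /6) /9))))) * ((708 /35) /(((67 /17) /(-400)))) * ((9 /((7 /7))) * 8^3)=-3943956480 /469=-8409288.87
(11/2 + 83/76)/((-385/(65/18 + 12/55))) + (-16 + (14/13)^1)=-1881455461/125525400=-14.99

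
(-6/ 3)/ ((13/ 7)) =-14/ 13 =-1.08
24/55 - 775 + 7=-767.56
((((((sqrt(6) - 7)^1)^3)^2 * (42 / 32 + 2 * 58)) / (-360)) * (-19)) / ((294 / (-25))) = -64267400725 / 338688 + 203100785 * sqrt(6) / 2688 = -4674.65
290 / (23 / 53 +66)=15370 / 3521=4.37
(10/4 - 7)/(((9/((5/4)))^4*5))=-125/373248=-0.00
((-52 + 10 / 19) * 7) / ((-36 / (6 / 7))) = 8.58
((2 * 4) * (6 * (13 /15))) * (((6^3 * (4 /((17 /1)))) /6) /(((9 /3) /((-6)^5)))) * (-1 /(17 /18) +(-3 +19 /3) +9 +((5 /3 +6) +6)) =-32917487616 /1445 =-22780268.25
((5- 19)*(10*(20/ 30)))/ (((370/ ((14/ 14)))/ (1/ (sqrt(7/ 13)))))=-4*sqrt(91)/ 111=-0.34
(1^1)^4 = 1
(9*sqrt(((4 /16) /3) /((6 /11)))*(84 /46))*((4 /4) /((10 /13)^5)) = 23391459*sqrt(22) /4600000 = 23.85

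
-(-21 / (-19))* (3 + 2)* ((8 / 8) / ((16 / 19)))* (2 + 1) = -315 / 16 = -19.69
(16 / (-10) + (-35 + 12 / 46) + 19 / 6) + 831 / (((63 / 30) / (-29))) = -55587923 / 4830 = -11508.89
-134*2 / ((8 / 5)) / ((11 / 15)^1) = -228.41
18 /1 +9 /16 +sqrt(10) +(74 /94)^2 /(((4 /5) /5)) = sqrt(10) +792973 /35344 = 25.60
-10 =-10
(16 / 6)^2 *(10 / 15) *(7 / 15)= 896 / 405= 2.21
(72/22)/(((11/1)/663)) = 23868/121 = 197.26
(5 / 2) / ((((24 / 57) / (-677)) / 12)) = -192945 / 4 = -48236.25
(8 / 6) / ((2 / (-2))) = -4 / 3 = -1.33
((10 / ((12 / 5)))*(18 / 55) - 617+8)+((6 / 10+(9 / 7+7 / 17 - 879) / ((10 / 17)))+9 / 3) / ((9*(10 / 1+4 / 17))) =-752175569 / 1205820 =-623.79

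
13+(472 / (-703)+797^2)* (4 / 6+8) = 3870121749 / 703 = 5505151.85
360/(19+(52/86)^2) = 665640/35807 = 18.59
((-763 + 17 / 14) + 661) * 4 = -2822 / 7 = -403.14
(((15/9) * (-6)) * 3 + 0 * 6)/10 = -3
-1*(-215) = 215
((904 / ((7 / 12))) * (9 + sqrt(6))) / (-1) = -97632 / 7 -10848 * sqrt(6) / 7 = -17743.44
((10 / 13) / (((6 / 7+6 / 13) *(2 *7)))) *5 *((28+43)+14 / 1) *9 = 1275 / 8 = 159.38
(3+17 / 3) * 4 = 104 / 3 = 34.67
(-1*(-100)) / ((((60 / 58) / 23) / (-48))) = -106720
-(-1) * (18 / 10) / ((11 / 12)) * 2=216 / 55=3.93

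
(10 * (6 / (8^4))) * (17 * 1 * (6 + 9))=3825 / 1024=3.74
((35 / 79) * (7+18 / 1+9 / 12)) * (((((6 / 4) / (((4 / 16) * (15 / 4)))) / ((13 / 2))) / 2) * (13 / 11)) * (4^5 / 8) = 184576 / 869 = 212.40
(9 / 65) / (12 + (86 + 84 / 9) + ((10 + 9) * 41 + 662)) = 27 / 301925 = 0.00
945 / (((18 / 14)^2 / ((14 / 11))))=24010 / 33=727.58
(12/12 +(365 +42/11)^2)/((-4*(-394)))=86.31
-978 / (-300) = 3.26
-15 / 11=-1.36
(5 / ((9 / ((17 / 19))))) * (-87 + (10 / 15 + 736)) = 322.93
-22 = -22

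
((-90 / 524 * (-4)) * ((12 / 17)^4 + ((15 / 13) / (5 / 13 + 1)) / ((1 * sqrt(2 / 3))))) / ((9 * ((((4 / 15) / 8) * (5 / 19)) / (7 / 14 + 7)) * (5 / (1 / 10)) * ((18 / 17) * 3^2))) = 21888 / 643603 + 1615 * sqrt(6) / 28296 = 0.17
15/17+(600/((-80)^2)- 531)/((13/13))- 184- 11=-394413/544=-725.02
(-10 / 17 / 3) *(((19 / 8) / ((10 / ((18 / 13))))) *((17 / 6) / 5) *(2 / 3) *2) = -19 / 390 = -0.05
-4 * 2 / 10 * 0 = 0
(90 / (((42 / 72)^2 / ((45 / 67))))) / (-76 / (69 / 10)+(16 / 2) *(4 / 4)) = -2515050 / 42679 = -58.93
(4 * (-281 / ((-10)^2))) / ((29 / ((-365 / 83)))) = 20513 / 12035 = 1.70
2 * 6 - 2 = 10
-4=-4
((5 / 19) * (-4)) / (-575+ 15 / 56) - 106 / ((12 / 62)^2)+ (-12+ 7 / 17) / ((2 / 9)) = -53924459155 / 18712359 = -2881.76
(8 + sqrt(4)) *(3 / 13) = 30 / 13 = 2.31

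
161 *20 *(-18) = -57960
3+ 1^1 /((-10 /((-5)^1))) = 7 /2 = 3.50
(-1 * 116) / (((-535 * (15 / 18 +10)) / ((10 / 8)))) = 174 / 6955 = 0.03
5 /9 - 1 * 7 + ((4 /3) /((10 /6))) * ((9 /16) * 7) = -593 /180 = -3.29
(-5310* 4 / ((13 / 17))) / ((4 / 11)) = -992970 / 13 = -76382.31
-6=-6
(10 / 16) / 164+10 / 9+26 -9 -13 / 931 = 18.10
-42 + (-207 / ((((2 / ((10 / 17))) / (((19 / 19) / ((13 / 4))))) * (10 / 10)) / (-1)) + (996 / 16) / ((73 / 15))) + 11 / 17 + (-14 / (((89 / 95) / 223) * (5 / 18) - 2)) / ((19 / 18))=-31414554043 / 9837451676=-3.19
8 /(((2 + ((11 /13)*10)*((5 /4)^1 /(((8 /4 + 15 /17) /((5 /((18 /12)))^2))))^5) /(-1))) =-216838452716613 /595849917315815872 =-0.00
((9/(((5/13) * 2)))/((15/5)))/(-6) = -13/20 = -0.65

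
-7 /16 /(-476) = 1 /1088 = 0.00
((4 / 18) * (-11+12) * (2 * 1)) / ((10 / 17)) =34 / 45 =0.76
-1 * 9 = -9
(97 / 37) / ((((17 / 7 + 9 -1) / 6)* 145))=4074 / 391645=0.01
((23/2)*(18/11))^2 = 42849/121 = 354.12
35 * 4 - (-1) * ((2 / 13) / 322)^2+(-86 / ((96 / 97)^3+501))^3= 58969603189311985403552444541072721 / 421226581099316931062793720290421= 139.99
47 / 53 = 0.89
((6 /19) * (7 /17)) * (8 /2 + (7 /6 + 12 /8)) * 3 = 840 /323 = 2.60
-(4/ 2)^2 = -4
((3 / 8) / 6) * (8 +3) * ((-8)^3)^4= 47244640256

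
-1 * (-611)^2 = -373321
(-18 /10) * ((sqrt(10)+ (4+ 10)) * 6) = -756 /5 -54 * sqrt(10) /5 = -185.35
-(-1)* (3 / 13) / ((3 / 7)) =0.54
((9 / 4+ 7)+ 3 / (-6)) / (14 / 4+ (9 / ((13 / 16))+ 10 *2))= 455 / 1798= 0.25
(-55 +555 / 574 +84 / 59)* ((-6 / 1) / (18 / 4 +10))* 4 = 42760056 / 491057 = 87.08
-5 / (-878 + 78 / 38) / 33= 95 / 549219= 0.00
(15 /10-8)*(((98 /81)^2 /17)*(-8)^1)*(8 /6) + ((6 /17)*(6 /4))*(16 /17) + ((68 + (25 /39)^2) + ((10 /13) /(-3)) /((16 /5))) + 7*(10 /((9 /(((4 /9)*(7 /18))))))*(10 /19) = 11033272252681 /146123285256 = 75.51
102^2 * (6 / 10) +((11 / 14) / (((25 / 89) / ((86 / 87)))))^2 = 1448764378909 / 231800625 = 6250.05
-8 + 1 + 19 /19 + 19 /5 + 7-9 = -21 /5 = -4.20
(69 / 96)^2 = 529 / 1024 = 0.52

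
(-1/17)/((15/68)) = -4/15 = -0.27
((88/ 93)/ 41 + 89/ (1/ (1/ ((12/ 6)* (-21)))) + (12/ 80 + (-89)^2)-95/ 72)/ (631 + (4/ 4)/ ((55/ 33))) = 25359870463/ 2022964272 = 12.54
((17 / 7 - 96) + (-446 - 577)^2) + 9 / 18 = 14650103 / 14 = 1046435.93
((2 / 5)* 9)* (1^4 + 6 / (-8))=9 / 10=0.90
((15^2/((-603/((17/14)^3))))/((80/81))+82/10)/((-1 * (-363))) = 0.02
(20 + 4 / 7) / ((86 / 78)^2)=16.92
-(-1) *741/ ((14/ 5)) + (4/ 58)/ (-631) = 264.64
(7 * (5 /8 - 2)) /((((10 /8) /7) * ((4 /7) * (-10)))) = 3773 /400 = 9.43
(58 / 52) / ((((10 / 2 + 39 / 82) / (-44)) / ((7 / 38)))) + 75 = 8134619 / 110903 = 73.35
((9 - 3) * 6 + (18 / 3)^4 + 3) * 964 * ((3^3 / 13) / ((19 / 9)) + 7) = 2537845680 / 247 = 10274678.87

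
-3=-3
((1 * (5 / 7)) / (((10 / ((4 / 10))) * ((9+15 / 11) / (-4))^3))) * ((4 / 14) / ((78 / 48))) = -170368 / 589839705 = -0.00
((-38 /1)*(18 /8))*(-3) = 513 /2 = 256.50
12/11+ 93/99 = 67/33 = 2.03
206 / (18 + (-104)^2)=103 / 5417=0.02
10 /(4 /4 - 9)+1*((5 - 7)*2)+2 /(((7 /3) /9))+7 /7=97 /28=3.46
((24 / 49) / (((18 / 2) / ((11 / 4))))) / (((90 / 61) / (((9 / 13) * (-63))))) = -2013 / 455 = -4.42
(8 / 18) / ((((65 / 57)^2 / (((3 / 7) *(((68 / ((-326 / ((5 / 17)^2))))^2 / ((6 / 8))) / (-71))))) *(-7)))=577600 / 4514547064391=0.00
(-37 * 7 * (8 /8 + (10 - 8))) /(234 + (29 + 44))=-777 /307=-2.53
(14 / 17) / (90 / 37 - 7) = -518 / 2873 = -0.18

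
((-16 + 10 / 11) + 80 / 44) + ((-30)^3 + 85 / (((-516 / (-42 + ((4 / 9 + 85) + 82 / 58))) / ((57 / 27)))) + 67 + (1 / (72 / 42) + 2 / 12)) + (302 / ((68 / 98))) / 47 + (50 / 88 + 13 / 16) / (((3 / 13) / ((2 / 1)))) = -573981771235595 / 21306012552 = -26939.90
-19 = -19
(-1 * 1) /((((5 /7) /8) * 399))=-8 /285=-0.03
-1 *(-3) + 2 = 5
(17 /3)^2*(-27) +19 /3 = -2582 /3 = -860.67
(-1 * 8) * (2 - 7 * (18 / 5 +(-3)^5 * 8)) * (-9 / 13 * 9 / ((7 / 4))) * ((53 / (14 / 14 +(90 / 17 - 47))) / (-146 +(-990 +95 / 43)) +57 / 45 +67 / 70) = 12848517850275936 / 14923970425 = 860931.61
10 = 10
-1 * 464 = -464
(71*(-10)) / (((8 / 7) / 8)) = -4970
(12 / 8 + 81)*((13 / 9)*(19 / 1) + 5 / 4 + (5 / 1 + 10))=86515 / 24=3604.79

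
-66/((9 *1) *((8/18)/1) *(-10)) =33/20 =1.65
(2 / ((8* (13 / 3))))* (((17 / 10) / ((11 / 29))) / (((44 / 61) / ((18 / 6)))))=270657 / 251680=1.08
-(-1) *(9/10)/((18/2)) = 1/10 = 0.10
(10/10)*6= 6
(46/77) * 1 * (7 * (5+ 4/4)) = 276/11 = 25.09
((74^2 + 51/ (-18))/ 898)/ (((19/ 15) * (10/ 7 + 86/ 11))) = 12643015/ 24296288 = 0.52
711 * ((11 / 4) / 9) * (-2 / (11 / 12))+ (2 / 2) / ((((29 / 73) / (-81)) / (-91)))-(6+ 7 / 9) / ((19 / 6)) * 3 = 9958865 / 551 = 18074.17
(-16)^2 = 256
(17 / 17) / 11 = 1 / 11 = 0.09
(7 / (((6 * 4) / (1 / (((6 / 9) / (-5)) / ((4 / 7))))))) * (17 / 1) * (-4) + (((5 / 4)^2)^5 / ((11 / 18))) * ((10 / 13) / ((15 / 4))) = 825886955 / 9371648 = 88.13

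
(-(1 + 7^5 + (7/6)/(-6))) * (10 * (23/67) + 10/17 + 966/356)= -48597863561/429336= -113193.08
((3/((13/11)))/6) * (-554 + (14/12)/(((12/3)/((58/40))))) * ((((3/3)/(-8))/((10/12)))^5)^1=236753847/13312000000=0.02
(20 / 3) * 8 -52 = 4 / 3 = 1.33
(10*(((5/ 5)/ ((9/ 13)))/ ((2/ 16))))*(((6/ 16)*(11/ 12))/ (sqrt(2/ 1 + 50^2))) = 715*sqrt(278)/ 15012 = 0.79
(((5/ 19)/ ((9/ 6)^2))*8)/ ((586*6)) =40/ 150309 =0.00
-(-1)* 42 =42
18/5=3.60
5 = 5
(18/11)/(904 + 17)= 6/3377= 0.00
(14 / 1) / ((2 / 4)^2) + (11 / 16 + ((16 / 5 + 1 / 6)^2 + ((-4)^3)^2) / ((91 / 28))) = 61798591 / 46800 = 1320.48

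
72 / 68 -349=-5915 / 17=-347.94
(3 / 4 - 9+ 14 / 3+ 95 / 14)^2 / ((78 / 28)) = 72361 / 19656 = 3.68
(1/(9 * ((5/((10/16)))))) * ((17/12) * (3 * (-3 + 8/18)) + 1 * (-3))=-499/2592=-0.19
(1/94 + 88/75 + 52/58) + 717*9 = 1319741213/204450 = 6455.08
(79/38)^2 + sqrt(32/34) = 4 *sqrt(17)/17 + 6241/1444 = 5.29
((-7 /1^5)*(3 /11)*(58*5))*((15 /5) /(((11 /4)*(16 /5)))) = -45675 /242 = -188.74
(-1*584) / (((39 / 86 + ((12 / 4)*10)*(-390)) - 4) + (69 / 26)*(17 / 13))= 0.05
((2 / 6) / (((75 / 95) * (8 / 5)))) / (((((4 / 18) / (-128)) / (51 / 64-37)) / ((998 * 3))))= 65902431 / 4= 16475607.75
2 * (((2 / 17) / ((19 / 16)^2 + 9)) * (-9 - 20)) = -29696 / 45305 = -0.66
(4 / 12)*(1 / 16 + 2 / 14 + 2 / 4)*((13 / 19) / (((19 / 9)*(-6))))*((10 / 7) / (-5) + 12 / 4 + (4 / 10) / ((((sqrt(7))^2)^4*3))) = -0.03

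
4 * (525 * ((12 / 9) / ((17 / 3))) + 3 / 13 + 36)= 141228 / 221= 639.04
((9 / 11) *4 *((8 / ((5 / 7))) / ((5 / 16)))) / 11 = 32256 / 3025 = 10.66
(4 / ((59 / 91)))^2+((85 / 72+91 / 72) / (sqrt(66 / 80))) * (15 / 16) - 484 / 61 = 5 * sqrt(330) / 36+6397452 / 212341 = 32.65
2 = 2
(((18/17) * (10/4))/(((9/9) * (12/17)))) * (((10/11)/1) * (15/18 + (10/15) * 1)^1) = 225/44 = 5.11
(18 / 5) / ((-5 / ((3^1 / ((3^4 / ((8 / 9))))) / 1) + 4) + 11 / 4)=-16 / 645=-0.02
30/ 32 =15/ 16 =0.94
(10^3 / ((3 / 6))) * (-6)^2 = 72000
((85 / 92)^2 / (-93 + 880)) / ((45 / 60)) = 0.00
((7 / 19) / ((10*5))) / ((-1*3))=-7 / 2850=-0.00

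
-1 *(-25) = 25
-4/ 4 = -1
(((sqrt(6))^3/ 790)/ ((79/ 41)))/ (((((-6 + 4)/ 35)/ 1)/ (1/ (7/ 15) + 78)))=-69003*sqrt(6)/ 12482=-13.54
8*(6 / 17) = 48 / 17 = 2.82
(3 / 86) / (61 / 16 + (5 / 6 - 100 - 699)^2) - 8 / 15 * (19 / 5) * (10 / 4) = -299801849404 / 59171418285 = -5.07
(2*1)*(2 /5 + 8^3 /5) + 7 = 1063 /5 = 212.60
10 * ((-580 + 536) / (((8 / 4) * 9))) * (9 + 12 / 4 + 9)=-1540 / 3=-513.33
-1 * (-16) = 16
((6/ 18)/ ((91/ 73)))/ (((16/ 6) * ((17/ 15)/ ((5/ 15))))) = 0.03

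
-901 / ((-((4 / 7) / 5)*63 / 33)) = 49555 / 12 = 4129.58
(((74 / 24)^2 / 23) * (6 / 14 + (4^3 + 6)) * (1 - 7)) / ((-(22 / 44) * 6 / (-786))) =-88414127 / 1932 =-45763.01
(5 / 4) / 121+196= 196.01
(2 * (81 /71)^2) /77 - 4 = -1539506 /388157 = -3.97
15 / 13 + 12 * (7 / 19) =1377 / 247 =5.57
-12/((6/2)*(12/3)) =-1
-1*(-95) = 95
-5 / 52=-0.10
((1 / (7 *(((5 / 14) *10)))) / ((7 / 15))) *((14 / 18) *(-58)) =-58 / 15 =-3.87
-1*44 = -44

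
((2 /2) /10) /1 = 1 /10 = 0.10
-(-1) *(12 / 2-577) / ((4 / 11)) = -6281 / 4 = -1570.25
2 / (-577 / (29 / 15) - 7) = -29 / 4429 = -0.01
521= 521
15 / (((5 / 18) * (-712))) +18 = 6381 / 356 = 17.92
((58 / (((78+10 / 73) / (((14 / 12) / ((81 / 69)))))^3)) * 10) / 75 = 3869552099 / 243181959644160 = 0.00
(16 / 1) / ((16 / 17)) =17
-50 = -50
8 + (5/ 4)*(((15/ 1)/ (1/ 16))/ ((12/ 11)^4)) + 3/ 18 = 380137/ 1728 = 219.99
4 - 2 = 2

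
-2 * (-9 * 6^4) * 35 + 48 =816528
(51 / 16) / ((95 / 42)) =1071 / 760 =1.41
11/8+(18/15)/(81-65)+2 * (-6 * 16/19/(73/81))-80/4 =-825617/27740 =-29.76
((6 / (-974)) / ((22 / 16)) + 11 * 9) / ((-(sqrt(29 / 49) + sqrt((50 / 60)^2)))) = -779568930 / 969617 + 133640388 * sqrt(29) / 969617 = -61.77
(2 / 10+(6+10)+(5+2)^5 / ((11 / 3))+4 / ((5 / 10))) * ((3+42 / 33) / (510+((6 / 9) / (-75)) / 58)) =15544497060 / 402657629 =38.60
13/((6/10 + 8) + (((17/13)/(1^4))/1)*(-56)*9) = -845/42281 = -0.02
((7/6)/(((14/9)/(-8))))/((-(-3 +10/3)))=18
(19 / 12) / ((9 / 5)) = 95 / 108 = 0.88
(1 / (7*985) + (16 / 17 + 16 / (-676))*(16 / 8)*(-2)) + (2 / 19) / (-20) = -2766486133 / 752754730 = -3.68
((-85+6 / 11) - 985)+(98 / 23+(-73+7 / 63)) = -2591414 / 2277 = -1138.08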